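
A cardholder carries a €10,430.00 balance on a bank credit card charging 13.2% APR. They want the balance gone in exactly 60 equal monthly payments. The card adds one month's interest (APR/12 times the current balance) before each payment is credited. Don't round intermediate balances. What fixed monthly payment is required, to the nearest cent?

Monthly rate r = 13.2%/12 = 1.1% = 0.011.
Level-payment amortization: P = B₀·r / (1 − (1+r)^(−n)) = 10430.00·0.011 / (1 − 1.011^(−60)).
Denominator 1 − (1+r)^(−60) = 0.481282781.
P = 114.73 / 0.481282781 ≈ 238.38.

€238.38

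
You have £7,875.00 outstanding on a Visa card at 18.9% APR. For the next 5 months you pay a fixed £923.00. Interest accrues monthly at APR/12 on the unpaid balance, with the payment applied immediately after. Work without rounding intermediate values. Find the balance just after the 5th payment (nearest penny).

£3,752.32

Monthly rate r = 18.9%/12 = 1.575% = 0.01575.
Each month: B ← B·(1+r) − £923.00.
Month 1: interest £124.03; balance after payment £7,076.03.
Month 2: interest £111.45; balance after payment £6,264.48.
Month 3: interest £98.67; balance after payment £5,440.14.
Month 4: interest £85.68; balance after payment £4,602.83.
Month 5: interest £72.49; balance after payment £3,752.32.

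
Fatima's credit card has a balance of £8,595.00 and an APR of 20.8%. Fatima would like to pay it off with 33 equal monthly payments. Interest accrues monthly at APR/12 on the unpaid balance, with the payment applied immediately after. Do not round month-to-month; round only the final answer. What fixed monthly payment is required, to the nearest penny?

£344.20

Monthly rate r = 20.8%/12 = 1.73333% = 0.0173333.
Level-payment amortization: P = B₀·r / (1 − (1+r)^(−n)) = 8595.00·0.0173333 / (1 − 1.01733^(−33)).
Denominator 1 − (1+r)^(−33) = 0.432831713.
P = 148.98 / 0.432831713 ≈ 344.20.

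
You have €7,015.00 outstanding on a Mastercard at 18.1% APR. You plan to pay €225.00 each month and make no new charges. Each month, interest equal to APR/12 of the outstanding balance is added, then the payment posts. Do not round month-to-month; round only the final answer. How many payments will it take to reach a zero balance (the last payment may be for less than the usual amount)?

43 payments

Monthly rate r = 18.1%/12 = 1.50833% = 0.0150833.
Recurrence: B ← B·(1+r) − €225.00.
Month 1: interest €105.81; balance after payment €6,895.81.
Month 2: interest €104.01; balance after payment €6,774.82.
Closed form: n = −ln(1 − rB₀/P)/ln(1+r) = −ln(0.52974)/ln(1.01508) ≈ 42.441, so the balance reaches zero during payment 43.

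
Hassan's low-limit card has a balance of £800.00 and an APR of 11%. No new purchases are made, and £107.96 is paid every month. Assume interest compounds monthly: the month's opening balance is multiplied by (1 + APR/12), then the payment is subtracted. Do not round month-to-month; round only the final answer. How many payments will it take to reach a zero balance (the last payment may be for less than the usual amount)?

8 payments

Monthly rate r = 11%/12 = 0.916667% = 0.00916667.
Recurrence: B ← B·(1+r) − £107.96.
Month 1: interest £7.33; balance after payment £699.37.
Month 2: interest £6.41; balance after payment £597.82.
Closed form: n = −ln(1 − rB₀/P)/ln(1+r) = −ln(0.93207)/ln(1.00917) ≈ 7.709, so the balance reaches zero during payment 8.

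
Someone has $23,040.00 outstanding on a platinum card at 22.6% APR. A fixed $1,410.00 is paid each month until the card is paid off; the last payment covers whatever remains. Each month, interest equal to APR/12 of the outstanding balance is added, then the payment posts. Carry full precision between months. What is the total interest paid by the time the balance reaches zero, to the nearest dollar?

Monthly rate r = 22.6%/12 = 1.88333% = 0.0188333.
Payoff takes n = ⌈−ln(1 − rB₀/P)/ln(1+r)⌉ = ⌈19.713⌉ = 20 payments; the last is $1,007.39.
Total paid = 19·$1,410.00 + $1,007.39 = $27,797.39.
Total interest = total paid − principal = $27,797.39 − $23,040.00 = $4,757.39.

$4,757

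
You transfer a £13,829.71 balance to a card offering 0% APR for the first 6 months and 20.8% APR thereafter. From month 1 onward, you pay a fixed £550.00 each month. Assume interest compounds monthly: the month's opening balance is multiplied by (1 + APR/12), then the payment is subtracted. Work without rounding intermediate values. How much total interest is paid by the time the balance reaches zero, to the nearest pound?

£2,377

Promo months 1–6 at r₀ = 0%/12 = 0; months 7+ at r₁ = 20.8%/12 = 0.0173333.
After month 6 (no interest yet): B = £13,829.71 − 6·£550.00 = £10,529.71.
Then at r₁ with £550.00/mo: n₂ = −ln(1 − r₁·B/P)/ln(1+r₁) ≈ 23.46 → 24 more payments.
Total paid = 29·£550.00 + £256.73 = £16,206.73; interest = £16,206.73 − £13,829.71 = £2,377.02.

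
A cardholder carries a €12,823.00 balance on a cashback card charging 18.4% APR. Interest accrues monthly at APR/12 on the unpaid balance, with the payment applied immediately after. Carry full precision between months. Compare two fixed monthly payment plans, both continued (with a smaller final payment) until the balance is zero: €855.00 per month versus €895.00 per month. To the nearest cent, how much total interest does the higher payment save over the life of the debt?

Monthly rate r = 18.4%/12 = 1.53333% = 0.0153333.
At €855.00/mo: n = ⌈−ln(1 − rB₀/P)/ln(1+r)⌉ = 18 payments (last €148.69); total interest = total paid − €12,823.00 = €1,860.69.
At €895.00/mo: 17 payments (last €271.28); total interest €1,768.28.
Interest saved = €1,860.69 − €1,768.28 = €92.41.

€92.41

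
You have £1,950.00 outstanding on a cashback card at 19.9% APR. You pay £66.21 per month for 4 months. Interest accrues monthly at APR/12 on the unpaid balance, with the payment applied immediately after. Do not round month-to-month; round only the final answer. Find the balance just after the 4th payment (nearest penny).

£1,811.10

Monthly rate r = 19.9%/12 = 1.65833% = 0.0165833.
Each month: B ← B·(1+r) − £66.21.
Month 1: interest £32.34; balance after payment £1,916.13.
Month 2: interest £31.78; balance after payment £1,881.69.
Month 3: interest £31.20; balance after payment £1,846.69.
Month 4: interest £30.62; balance after payment £1,811.10.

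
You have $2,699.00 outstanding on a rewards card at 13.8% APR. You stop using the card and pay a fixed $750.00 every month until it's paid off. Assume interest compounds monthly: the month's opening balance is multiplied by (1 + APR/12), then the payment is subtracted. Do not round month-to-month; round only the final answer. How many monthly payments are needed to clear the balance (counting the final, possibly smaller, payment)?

Monthly rate r = 13.8%/12 = 1.15% = 0.0115.
Recurrence: B ← B·(1+r) − $750.00.
Month 1: interest $31.04; balance after payment $1,980.04.
Month 2: interest $22.77; balance after payment $1,252.81.
Month 3: interest $14.41; balance after payment $517.22.
Month 4: interest $5.95; balance after payment $0.00.

4 months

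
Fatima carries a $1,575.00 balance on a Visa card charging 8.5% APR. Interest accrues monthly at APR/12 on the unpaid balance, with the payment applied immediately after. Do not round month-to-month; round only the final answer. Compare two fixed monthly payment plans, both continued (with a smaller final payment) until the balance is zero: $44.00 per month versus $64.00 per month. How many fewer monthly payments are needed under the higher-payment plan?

14 fewer payments

Monthly rate r = 8.5%/12 = 0.708333% = 0.00708333.
At $44.00/mo: n = ⌈−ln(1 − rB₀/P)/ln(1+r)⌉ = 42 payments (last $18.96); total interest = total paid − $1,575.00 = $247.96.
At $64.00/mo: 28 payments (last $8.80); total interest $161.80.
Payments saved = 42 − 28 = 14.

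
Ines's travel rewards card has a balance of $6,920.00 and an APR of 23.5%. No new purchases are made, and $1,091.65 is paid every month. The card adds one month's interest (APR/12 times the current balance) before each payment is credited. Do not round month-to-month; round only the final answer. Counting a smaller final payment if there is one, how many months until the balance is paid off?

7 payments

Monthly rate r = 23.5%/12 = 1.95833% = 0.0195833.
Recurrence: B ← B·(1+r) − $1,091.65.
Month 1: interest $135.52; balance after payment $5,963.87.
Month 2: interest $116.79; balance after payment $4,989.01.
Closed form: n = −ln(1 − rB₀/P)/ln(1+r) = −ln(0.87586)/ln(1.01958) ≈ 6.834, so the balance reaches zero during payment 7.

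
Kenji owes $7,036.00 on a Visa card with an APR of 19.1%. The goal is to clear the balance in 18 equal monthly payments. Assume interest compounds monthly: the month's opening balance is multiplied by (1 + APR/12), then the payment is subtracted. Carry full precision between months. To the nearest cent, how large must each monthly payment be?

$452.64

Monthly rate r = 19.1%/12 = 1.59167% = 0.0159167.
Level-payment amortization: P = B₀·r / (1 − (1+r)^(−n)) = 7036.00·0.0159167 / (1 − 1.01592^(−18)).
Denominator 1 − (1+r)^(−18) = 0.247416892.
P = 111.99 / 0.247416892 ≈ 452.64.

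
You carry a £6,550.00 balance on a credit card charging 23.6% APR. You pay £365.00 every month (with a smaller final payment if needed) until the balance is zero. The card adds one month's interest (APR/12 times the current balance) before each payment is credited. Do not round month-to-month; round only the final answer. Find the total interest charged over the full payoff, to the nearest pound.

Monthly rate r = 23.6%/12 = 1.96667% = 0.0196667.
Payoff takes n = ⌈−ln(1 − rB₀/P)/ln(1+r)⌉ = ⌈22.350⌉ = 23 payments; the last is £128.66.
Total paid = 22·£365.00 + £128.66 = £8,158.66.
Total interest = total paid − principal = £8,158.66 − £6,550.00 = £1,608.66.

£1,609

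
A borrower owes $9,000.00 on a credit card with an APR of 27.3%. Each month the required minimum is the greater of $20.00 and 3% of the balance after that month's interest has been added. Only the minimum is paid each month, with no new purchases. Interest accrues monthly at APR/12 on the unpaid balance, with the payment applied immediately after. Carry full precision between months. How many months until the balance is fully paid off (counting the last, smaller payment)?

Monthly rate r = 27.3%/12 = 2.275% = 0.02275.
While 3% of the post-interest balance exceeds $20.00, each month B ← (B·(1+r))·(1 − 0.03), i.e. B shrinks by the factor (1+r)·0.97 = 0.99207.
This holds for months 1–330. Entering month 331 the balance is $649.90; 3% of the post-interest balance is now below $20.00, so the flat $20.00 minimum applies from here.
From month 331 a fixed $20.00 at rate r clears $649.90 in 60 more payments. Total: 330 + 60 = 390 months.

390 months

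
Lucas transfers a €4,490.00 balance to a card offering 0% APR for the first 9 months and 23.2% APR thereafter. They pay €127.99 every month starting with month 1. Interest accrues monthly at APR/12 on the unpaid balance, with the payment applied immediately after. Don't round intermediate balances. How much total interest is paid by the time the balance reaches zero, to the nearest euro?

€1,352

Promo months 1–9 at r₀ = 0%/12 = 0; months 10+ at r₁ = 23.2%/12 = 0.0193333.
After month 9 (no interest yet): B = €4,490.00 − 9·€127.99 = €3,338.09.
Then at r₁ with €127.99/mo: n₂ = −ln(1 − r₁·B/P)/ln(1+r₁) ≈ 36.64 → 37 more payments.
Total paid = 45·€127.99 + €82.40 = €5,841.95; interest = €5,841.95 − €4,490.00 = €1,351.95.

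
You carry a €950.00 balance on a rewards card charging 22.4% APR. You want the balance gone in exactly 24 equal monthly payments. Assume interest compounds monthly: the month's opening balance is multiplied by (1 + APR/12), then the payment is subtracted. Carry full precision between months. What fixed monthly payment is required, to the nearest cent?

Monthly rate r = 22.4%/12 = 1.86667% = 0.0186667.
Level-payment amortization: P = B₀·r / (1 − (1+r)^(−n)) = 950.00·0.0186667 / (1 − 1.01867^(−24)).
Denominator 1 − (1+r)^(−24) = 0.358451173.
P = 17.7333 / 0.358451173 ≈ 49.47.

€49.47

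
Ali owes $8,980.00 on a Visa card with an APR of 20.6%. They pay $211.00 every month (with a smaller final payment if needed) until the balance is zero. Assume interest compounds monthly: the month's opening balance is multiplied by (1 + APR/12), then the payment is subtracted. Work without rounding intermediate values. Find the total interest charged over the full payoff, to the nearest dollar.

Monthly rate r = 20.6%/12 = 1.71667% = 0.0171667.
Payoff takes n = ⌈−ln(1 − rB₀/P)/ln(1+r)⌉ = ⌈77.055⌉ = 78 payments; the last is $11.79.
Total paid = 77·$211.00 + $11.79 = $16,258.79.
Total interest = total paid − principal = $16,258.79 − $8,980.00 = $7,278.79.

$7,279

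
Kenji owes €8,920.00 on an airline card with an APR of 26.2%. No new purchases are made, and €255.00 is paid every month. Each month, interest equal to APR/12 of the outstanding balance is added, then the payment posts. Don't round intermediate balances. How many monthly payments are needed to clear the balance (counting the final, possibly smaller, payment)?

67 payments

Monthly rate r = 26.2%/12 = 2.18333% = 0.0218333.
Recurrence: B ← B·(1+r) − €255.00.
Month 1: interest €194.75; balance after payment €8,859.75.
Month 2: interest €193.44; balance after payment €8,798.19.
Closed form: n = −ln(1 − rB₀/P)/ln(1+r) = −ln(0.23626)/ln(1.02183) ≈ 66.802, so the balance reaches zero during payment 67.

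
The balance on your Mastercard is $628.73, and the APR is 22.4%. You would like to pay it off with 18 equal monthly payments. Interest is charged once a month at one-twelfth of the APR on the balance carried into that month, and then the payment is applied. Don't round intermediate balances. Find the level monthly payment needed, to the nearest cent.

Monthly rate r = 22.4%/12 = 1.86667% = 0.0186667.
Level-payment amortization: P = B₀·r / (1 − (1+r)^(−n)) = 628.73·0.0186667 / (1 − 1.01867^(−18)).
Denominator 1 − (1+r)^(−18) = 0.283159908.
P = 11.7363 / 0.283159908 ≈ 41.45.

$41.45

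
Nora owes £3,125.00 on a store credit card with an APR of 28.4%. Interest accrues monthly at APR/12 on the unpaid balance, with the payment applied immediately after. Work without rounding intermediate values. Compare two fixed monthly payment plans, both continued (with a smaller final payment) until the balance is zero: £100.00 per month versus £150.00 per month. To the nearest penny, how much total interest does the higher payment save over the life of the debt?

£1,395.81

Monthly rate r = 28.4%/12 = 2.36667% = 0.0236667.
At £100.00/mo: n = ⌈−ln(1 − rB₀/P)/ln(1+r)⌉ = 58 payments (last £52.40); total interest = total paid − £3,125.00 = £2,627.40.
At £150.00/mo: 30 payments (last £6.59); total interest £1,231.59.
Interest saved = £2,627.40 − £1,231.59 = £1,395.81.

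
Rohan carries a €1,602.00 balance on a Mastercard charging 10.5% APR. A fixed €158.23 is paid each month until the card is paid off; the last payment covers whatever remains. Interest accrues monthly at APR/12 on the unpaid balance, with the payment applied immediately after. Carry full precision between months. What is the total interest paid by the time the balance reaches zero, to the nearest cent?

Monthly rate r = 10.5%/12 = 0.875% = 0.00875.
Payoff takes n = ⌈−ln(1 − rB₀/P)/ln(1+r)⌉ = ⌈10.648⌉ = 11 payments; the last is €102.64.
Total paid = 10·€158.23 + €102.64 = €1,684.94.
Total interest = total paid − principal = €1,684.94 − €1,602.00 = €82.94.

€82.94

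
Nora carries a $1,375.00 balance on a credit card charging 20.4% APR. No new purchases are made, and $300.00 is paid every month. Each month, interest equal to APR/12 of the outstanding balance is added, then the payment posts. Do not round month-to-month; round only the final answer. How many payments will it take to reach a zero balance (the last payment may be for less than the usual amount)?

Monthly rate r = 20.4%/12 = 1.7% = 0.017.
Recurrence: B ← B·(1+r) − $300.00.
Month 1: interest $23.37; balance after payment $1,098.38.
Month 2: interest $18.67; balance after payment $817.05.
Month 3: interest $13.89; balance after payment $530.94.
Month 4: interest $9.03; balance after payment $239.96.
Month 5: interest $4.08; balance after payment $0.00.

5 payments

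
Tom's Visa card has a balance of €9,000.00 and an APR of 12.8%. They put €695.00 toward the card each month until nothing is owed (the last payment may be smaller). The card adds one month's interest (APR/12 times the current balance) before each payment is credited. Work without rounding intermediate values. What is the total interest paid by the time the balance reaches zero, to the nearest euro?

€737

Monthly rate r = 12.8%/12 = 1.06667% = 0.0106667.
Payoff takes n = ⌈−ln(1 − rB₀/P)/ln(1+r)⌉ = ⌈14.010⌉ = 15 payments; the last is €7.09.
Total paid = 14·€695.00 + €7.09 = €9,737.09.
Total interest = total paid − principal = €9,737.09 − €9,000.00 = €737.09.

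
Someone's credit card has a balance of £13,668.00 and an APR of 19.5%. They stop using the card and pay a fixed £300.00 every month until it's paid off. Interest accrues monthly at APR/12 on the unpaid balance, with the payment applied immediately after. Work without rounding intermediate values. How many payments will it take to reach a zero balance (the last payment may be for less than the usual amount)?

Monthly rate r = 19.5%/12 = 1.625% = 0.01625.
Recurrence: B ← B·(1+r) − £300.00.
Month 1: interest £222.11; balance after payment £13,590.10.
Month 2: interest £220.84; balance after payment £13,510.94.
Closed form: n = −ln(1 − rB₀/P)/ln(1+r) = −ln(0.25965)/ln(1.01625) ≈ 83.652, so the balance reaches zero during payment 84.

84 months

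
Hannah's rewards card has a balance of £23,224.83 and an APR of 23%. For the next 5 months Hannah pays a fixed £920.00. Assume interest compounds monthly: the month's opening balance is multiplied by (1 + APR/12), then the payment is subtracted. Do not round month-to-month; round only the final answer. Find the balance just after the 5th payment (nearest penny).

Monthly rate r = 23%/12 = 1.91667% = 0.0191667.
Each month: B ← B·(1+r) − £920.00.
Month 1: interest £445.14; balance after payment £22,749.97.
Month 2: interest £436.04; balance after payment £22,266.01.
Month 3: interest £426.77; balance after payment £21,772.78.
Month 4: interest £417.31; balance after payment £21,270.09.
Month 5: interest £407.68; balance after payment £20,757.77.

£20,757.77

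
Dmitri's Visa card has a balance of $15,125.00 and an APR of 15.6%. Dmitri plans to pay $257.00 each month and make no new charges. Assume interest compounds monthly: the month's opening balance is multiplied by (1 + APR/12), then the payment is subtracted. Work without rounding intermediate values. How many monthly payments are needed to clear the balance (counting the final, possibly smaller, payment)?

113 payments

Monthly rate r = 15.6%/12 = 1.3% = 0.013.
Recurrence: B ← B·(1+r) − $257.00.
Month 1: interest $196.62; balance after payment $15,064.62.
Month 2: interest $195.84; balance after payment $15,003.47.
Closed form: n = −ln(1 − rB₀/P)/ln(1+r) = −ln(0.23492)/ln(1.013) ≈ 112.146, so the balance reaches zero during payment 113.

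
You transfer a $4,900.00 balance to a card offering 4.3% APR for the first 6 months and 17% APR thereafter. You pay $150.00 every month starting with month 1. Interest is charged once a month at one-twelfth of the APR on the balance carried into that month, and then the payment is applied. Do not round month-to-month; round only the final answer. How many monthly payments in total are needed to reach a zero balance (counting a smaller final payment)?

41 months

Promo months 1–6 at r₀ = 4.3%/12 = 0.00358333; months 7+ at r₁ = 17%/12 = 0.0141667.
After month 6: iterate B ← B·(1+r₀) − $150.00 for 6 months → $4,098.20.
Then at r₁ with $150.00/mo: n₂ = −ln(1 − r₁·B/P)/ln(1+r₁) ≈ 34.80 → 35 more payments.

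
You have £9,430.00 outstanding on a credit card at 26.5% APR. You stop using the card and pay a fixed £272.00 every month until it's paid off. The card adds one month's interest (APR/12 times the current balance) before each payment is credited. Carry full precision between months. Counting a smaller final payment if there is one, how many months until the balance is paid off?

Monthly rate r = 26.5%/12 = 2.20833% = 0.0220833.
Recurrence: B ← B·(1+r) − £272.00.
Month 1: interest £208.25; balance after payment £9,366.25.
Month 2: interest £206.84; balance after payment £9,301.08.
Closed form: n = −ln(1 − rB₀/P)/ln(1+r) = −ln(0.23439)/ln(1.02208) ≈ 66.418, so the balance reaches zero during payment 67.

67 months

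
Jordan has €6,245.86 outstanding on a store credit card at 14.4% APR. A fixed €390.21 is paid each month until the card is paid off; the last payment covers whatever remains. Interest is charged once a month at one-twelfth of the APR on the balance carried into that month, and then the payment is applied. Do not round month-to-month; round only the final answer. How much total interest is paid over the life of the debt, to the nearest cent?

Monthly rate r = 14.4%/12 = 1.2% = 0.012.
Payoff takes n = ⌈−ln(1 − rB₀/P)/ln(1+r)⌉ = ⌈17.880⌉ = 18 payments; the last is €343.81.
Total paid = 17·€390.21 + €343.81 = €6,977.38.
Total interest = total paid − principal = €6,977.38 − €6,245.86 = €731.52.

€731.52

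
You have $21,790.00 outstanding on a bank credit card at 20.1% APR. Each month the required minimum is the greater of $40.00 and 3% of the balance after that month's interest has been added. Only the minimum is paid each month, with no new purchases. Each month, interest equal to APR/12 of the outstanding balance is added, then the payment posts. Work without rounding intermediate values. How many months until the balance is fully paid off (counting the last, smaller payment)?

251 months

Monthly rate r = 20.1%/12 = 1.675% = 0.01675.
While 3% of the post-interest balance exceeds $40.00, each month B ← (B·(1+r))·(1 − 0.03), i.e. B shrinks by the factor (1+r)·0.97 = 0.98625.
This holds for months 1–203. Entering month 204 the balance is $1,310.38; 3% of the post-interest balance is now below $40.00, so the flat $40.00 minimum applies from here.
From month 204 a fixed $40.00 at rate r clears $1,310.38 in 48 more payments. Total: 203 + 48 = 251 months.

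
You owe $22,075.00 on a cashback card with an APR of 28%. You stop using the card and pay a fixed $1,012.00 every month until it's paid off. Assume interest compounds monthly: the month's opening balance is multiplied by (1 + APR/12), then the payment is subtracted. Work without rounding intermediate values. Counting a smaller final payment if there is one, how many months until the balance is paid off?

31 payments

Monthly rate r = 28%/12 = 2.33333% = 0.0233333.
Recurrence: B ← B·(1+r) − $1,012.00.
Month 1: interest $515.08; balance after payment $21,578.08.
Month 2: interest $503.49; balance after payment $21,069.57.
Closed form: n = −ln(1 − rB₀/P)/ln(1+r) = −ln(0.49102)/ln(1.02333) ≈ 30.837, so the balance reaches zero during payment 31.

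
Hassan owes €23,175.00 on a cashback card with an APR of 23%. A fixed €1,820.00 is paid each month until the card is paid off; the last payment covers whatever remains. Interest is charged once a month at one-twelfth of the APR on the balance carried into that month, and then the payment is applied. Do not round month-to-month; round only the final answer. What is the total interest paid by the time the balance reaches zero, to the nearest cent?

Monthly rate r = 23%/12 = 1.91667% = 0.0191667.
Payoff takes n = ⌈−ln(1 − rB₀/P)/ln(1+r)⌉ = ⌈14.737⌉ = 15 payments; the last is €1,345.22.
Total paid = 14·€1,820.00 + €1,345.22 = €26,825.22.
Total interest = total paid − principal = €26,825.22 − €23,175.00 = €3,650.22.

€3,650.22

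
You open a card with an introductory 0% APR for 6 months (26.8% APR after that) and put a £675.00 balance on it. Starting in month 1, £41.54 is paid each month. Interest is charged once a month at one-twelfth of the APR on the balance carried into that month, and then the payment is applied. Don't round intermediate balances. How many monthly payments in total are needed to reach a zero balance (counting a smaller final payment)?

Promo months 1–6 at r₀ = 0%/12 = 0; months 7+ at r₁ = 26.8%/12 = 0.0223333.
After month 6 (no interest yet): B = £675.00 − 6·£41.54 = £425.76.
Then at r₁ with £41.54/mo: n₂ = −ln(1 − r₁·B/P)/ln(1+r₁) ≈ 11.77 → 12 more payments.

18 payments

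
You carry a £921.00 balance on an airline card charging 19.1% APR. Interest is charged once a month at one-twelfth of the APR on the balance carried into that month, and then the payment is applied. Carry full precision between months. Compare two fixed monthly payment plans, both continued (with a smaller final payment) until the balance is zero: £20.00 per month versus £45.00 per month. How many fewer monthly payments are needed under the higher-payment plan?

59 fewer payments

Monthly rate r = 19.1%/12 = 1.59167% = 0.0159167.
At £20.00/mo: n = ⌈−ln(1 − rB₀/P)/ln(1+r)⌉ = 84 payments (last £12.31); total interest = total paid − £921.00 = £751.31.
At £45.00/mo: 25 payments (last £43.27); total interest £202.27.
Payments saved = 84 − 25 = 59.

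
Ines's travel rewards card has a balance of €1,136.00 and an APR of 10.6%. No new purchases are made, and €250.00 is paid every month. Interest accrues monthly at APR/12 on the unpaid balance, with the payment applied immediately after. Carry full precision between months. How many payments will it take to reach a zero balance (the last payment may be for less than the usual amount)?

5 months

Monthly rate r = 10.6%/12 = 0.883333% = 0.00883333.
Recurrence: B ← B·(1+r) − €250.00.
Month 1: interest €10.03; balance after payment €896.03.
Month 2: interest €7.91; balance after payment €653.95.
Month 3: interest €5.78; balance after payment €409.73.
Month 4: interest €3.62; balance after payment €163.35.
Month 5: interest €1.44; balance after payment €0.00.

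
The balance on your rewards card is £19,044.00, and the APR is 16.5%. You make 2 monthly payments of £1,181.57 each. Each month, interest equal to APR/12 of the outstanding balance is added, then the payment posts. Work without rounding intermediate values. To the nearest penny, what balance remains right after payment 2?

Monthly rate r = 16.5%/12 = 1.375% = 0.01375.
Each month: B ← B·(1+r) − £1,181.57.
Month 1: interest £261.86; balance after payment £18,124.28.
Month 2: interest £249.21; balance after payment £17,191.92.

£17,191.92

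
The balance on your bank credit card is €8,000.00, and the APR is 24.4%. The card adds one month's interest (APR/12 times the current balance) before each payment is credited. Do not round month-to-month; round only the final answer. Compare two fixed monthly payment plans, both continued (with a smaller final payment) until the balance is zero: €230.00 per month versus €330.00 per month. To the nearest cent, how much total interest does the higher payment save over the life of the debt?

Monthly rate r = 24.4%/12 = 2.03333% = 0.0203333.
At €230.00/mo: n = ⌈−ln(1 − rB₀/P)/ln(1+r)⌉ = 62 payments (last €6.14); total interest = total paid − €8,000.00 = €6,036.14.
At €330.00/mo: 34 payments (last €243.86); total interest €3,133.86.
Interest saved = €6,036.14 − €3,133.86 = €2,902.28.

€2,902.28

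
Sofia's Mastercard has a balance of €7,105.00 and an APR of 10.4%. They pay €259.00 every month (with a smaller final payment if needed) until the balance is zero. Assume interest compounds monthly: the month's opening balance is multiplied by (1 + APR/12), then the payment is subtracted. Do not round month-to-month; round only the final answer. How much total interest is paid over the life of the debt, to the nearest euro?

€1,043

Monthly rate r = 10.4%/12 = 0.866667% = 0.00866667.
Payoff takes n = ⌈−ln(1 − rB₀/P)/ln(1+r)⌉ = ⌈31.460⌉ = 32 payments; the last is €119.39.
Total paid = 31·€259.00 + €119.39 = €8,148.39.
Total interest = total paid − principal = €8,148.39 − €7,105.00 = €1,043.39.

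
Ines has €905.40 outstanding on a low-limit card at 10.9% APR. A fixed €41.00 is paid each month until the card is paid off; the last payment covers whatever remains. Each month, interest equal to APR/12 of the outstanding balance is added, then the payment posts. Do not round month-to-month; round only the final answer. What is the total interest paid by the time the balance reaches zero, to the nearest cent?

€109.74

Monthly rate r = 10.9%/12 = 0.908333% = 0.00908333.
Payoff takes n = ⌈−ln(1 − rB₀/P)/ln(1+r)⌉ = ⌈24.759⌉ = 25 payments; the last is €31.14.
Total paid = 24·€41.00 + €31.14 = €1,015.14.
Total interest = total paid − principal = €1,015.14 − €905.40 = €109.74.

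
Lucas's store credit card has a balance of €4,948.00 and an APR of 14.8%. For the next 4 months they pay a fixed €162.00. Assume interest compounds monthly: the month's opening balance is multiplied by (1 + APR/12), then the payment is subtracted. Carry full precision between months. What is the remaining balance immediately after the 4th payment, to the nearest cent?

Monthly rate r = 14.8%/12 = 1.23333% = 0.0123333.
Each month: B ← B·(1+r) − €162.00.
Month 1: interest €61.03; balance after payment €4,847.03.
Month 2: interest €59.78; balance after payment €4,744.81.
Month 3: interest €58.52; balance after payment €4,641.32.
Month 4: interest €57.24; balance after payment €4,536.57.

€4,536.57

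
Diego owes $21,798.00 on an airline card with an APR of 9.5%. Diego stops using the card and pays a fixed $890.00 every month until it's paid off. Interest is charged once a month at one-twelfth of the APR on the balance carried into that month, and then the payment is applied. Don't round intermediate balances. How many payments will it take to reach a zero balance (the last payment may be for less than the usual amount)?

28 payments

Monthly rate r = 9.5%/12 = 0.791667% = 0.00791667.
Recurrence: B ← B·(1+r) − $890.00.
Month 1: interest $172.57; balance after payment $21,080.57.
Month 2: interest $166.89; balance after payment $20,357.46.
Closed form: n = −ln(1 − rB₀/P)/ln(1+r) = −ln(0.8061)/ln(1.00792) ≈ 27.334, so the balance reaches zero during payment 28.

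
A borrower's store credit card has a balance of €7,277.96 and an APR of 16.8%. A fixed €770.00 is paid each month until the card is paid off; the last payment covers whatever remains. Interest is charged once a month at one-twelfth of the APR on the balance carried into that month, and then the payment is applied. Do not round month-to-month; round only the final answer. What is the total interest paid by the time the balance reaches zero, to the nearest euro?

Monthly rate r = 16.8%/12 = 1.4% = 0.014.
Payoff takes n = ⌈−ln(1 − rB₀/P)/ln(1+r)⌉ = ⌈10.209⌉ = 11 payments; the last is €162.10.
Total paid = 10·€770.00 + €162.10 = €7,862.10.
Total interest = total paid − principal = €7,862.10 − €7,277.96 = €584.14.

€584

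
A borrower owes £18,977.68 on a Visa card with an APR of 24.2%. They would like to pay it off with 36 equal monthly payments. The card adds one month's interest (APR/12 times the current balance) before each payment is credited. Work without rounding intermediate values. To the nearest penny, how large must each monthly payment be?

Monthly rate r = 24.2%/12 = 2.01667% = 0.0201667.
Level-payment amortization: P = B₀·r / (1 − (1+r)^(−n)) = 18977.68·0.0201667 / (1 − 1.02017^(−36)).
Denominator 1 − (1+r)^(−36) = 0.512651816.
P = 382.717 / 0.512651816 ≈ 746.54.

£746.54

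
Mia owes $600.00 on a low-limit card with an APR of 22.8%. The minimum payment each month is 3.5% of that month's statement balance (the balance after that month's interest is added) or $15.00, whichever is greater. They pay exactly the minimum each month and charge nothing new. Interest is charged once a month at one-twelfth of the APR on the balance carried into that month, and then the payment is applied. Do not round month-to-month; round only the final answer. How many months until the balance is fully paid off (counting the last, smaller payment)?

Monthly rate r = 22.8%/12 = 1.9% = 0.019.
While 3.5% of the post-interest balance exceeds $15.00, each month B ← (B·(1+r))·(1 − 0.035), i.e. B shrinks by the factor (1+r)·0.965 = 0.98333.
This holds for months 1–22. Entering month 23 the balance is $414.56; 3.5% of the post-interest balance is now below $15.00, so the flat $15.00 minimum applies from here.
From month 23 a fixed $15.00 at rate r clears $414.56 in 40 more payments. Total: 22 + 40 = 62 months.

62 months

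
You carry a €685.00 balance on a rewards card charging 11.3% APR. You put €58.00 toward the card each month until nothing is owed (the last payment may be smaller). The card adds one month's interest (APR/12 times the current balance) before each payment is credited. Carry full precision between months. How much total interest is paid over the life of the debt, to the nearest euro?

€45

Monthly rate r = 11.3%/12 = 0.941667% = 0.00941667.
Payoff takes n = ⌈−ln(1 − rB₀/P)/ln(1+r)⌉ = ⌈12.579⌉ = 13 payments; the last is €33.65.
Total paid = 12·€58.00 + €33.65 = €729.65.
Total interest = total paid − principal = €729.65 − €685.00 = €44.65.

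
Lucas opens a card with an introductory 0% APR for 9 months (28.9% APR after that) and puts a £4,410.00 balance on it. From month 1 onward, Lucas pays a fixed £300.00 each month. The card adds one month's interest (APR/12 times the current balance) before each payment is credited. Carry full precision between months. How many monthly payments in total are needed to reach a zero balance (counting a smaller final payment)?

Promo months 1–9 at r₀ = 0%/12 = 0; months 10+ at r₁ = 28.9%/12 = 0.0240833.
After month 9 (no interest yet): B = £4,410.00 − 9·£300.00 = £1,710.00.
Then at r₁ with £300.00/mo: n₂ = −ln(1 − r₁·B/P)/ln(1+r₁) ≈ 6.20 → 7 more payments.

16 payments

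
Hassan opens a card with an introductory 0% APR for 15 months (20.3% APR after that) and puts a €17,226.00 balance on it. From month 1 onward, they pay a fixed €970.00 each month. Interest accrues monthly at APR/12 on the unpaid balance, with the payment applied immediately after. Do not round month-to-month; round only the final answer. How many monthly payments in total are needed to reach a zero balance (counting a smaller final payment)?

18 months

Promo months 1–15 at r₀ = 0%/12 = 0; months 16+ at r₁ = 20.3%/12 = 0.0169167.
After month 15 (no interest yet): B = €17,226.00 − 15·€970.00 = €2,676.00.
Then at r₁ with €970.00/mo: n₂ = −ln(1 − r₁·B/P)/ln(1+r₁) ≈ 2.85 → 3 more payments.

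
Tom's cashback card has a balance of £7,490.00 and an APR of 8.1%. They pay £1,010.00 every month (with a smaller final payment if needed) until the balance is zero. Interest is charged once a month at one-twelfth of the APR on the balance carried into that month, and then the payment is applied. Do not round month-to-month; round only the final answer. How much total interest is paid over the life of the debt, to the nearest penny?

Monthly rate r = 8.1%/12 = 0.675% = 0.00675.
Payoff takes n = ⌈−ln(1 − rB₀/P)/ln(1+r)⌉ = ⌈7.634⌉ = 8 payments; the last is £640.66.
Total paid = 7·£1,010.00 + £640.66 = £7,710.66.
Total interest = total paid − principal = £7,710.66 − £7,490.00 = £220.66.

£220.66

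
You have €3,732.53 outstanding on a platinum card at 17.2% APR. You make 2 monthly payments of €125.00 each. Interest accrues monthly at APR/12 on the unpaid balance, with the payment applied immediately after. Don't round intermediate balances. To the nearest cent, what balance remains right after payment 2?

Monthly rate r = 17.2%/12 = 1.43333% = 0.0143333.
Each month: B ← B·(1+r) − €125.00.
Month 1: interest €53.50; balance after payment €3,661.03.
Month 2: interest €52.47; balance after payment €3,588.50.

€3,588.50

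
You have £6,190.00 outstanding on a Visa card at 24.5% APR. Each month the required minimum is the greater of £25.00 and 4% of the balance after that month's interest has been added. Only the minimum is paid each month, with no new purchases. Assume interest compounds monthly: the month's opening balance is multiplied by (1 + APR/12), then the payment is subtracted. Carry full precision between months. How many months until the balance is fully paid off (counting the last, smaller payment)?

Monthly rate r = 24.5%/12 = 2.04167% = 0.0204167.
While 4% of the post-interest balance exceeds £25.00, each month B ← (B·(1+r))·(1 − 0.04), i.e. B shrinks by the factor (1+r)·0.96 = 0.9796.
This holds for months 1–113. Entering month 114 the balance is £602.84; 4% of the post-interest balance is now below £25.00, so the flat £25.00 minimum applies from here.
From month 114 a fixed £25.00 at rate r clears £602.84 in 34 more payments. Total: 113 + 34 = 147 months.

147 months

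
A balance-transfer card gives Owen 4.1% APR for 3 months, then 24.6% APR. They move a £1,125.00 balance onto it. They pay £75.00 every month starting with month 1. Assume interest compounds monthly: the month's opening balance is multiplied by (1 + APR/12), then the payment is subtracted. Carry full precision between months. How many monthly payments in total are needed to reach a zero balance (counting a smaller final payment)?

18 payments

Promo months 1–3 at r₀ = 4.1%/12 = 0.00341667; months 4+ at r₁ = 24.6%/12 = 0.0205.
After month 3: iterate B ← B·(1+r₀) − £75.00 for 3 months → £910.80.
Then at r₁ with £75.00/mo: n₂ = −ln(1 − r₁·B/P)/ln(1+r₁) ≈ 14.11 → 15 more payments.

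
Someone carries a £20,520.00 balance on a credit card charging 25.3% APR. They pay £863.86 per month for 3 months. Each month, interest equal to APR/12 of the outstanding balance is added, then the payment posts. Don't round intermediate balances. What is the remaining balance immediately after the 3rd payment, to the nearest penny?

Monthly rate r = 25.3%/12 = 2.10833% = 0.0210833.
Each month: B ← B·(1+r) − £863.86.
Month 1: interest £432.63; balance after payment £20,088.77.
Month 2: interest £423.54; balance after payment £19,648.45.
Month 3: interest £414.25; balance after payment £19,198.84.

£19,198.84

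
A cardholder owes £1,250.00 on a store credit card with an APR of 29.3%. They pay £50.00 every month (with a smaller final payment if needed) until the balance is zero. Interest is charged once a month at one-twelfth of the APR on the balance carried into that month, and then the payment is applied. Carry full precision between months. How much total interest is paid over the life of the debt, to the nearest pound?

Monthly rate r = 29.3%/12 = 2.44167% = 0.0244167.
Payoff takes n = ⌈−ln(1 − rB₀/P)/ln(1+r)⌉ = ⌈39.077⌉ = 40 payments; the last is £3.91.
Total paid = 39·£50.00 + £3.91 = £1,953.91.
Total interest = total paid − principal = £1,953.91 − £1,250.00 = £703.91.

£704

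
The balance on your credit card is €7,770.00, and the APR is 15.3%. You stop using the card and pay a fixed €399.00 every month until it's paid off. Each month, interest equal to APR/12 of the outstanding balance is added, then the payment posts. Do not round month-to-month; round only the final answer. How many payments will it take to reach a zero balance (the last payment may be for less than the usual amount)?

23 payments

Monthly rate r = 15.3%/12 = 1.275% = 0.01275.
Recurrence: B ← B·(1+r) − €399.00.
Month 1: interest €99.07; balance after payment €7,470.07.
Month 2: interest €95.24; balance after payment €7,166.31.
Closed form: n = −ln(1 − rB₀/P)/ln(1+r) = −ln(0.75171)/ln(1.01275) ≈ 22.527, so the balance reaches zero during payment 23.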